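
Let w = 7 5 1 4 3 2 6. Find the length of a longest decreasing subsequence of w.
5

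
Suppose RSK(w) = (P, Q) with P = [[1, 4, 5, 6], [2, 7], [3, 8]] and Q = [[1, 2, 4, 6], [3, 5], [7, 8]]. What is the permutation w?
3 4 2 8 5 7 1 6

Reverse RSK: for i = n, n-1, ..., 1, locate i in Q, remove the corresponding corner cell from P, and reverse-bump its entry up through P; the value ejected from row 1 is w(i).

So w = 3 4 2 8 5 7 1 6.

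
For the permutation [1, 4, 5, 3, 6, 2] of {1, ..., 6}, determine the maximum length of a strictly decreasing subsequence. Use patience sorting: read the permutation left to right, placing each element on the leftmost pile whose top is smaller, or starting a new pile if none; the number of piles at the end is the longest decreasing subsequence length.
1: new pile. tops = [1]
4: onto pile 1 (replacing 1). tops = [4]
5: onto pile 1 (replacing 4). tops = [5]
3: new pile. tops = [5, 3]
6: onto pile 1 (replacing 5). tops = [6, 3]
2: new pile. tops = [6, 3, 2]

3 piles, so the longest decreasing subsequence has length 3.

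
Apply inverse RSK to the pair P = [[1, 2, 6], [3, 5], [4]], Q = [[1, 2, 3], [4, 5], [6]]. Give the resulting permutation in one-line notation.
Reverse the RSK construction: for i from n down to 1, find the cell of Q containing i, remove the entry at that cell from P, and reverse-bump it up through P; the value ejected from row 1 is w(i).

Step i=6: Q has 6 at row 3, column 1; remove 4 from row 3 of P and reverse-bump: 4 enters row 2 and ejects 3; 3 enters row 1 and ejects 2. So w(6) = 2. P is now [[1, 3, 6], [4, 5]].
Step i=5: Q has 5 at row 2, column 2; remove 5 from row 2 of P and reverse-bump: 5 enters row 1 and ejects 3. So w(5) = 3. P is now [[1, 5, 6], [4]].
Step i=4: Q has 4 at row 2, column 1; remove 4 from row 2 of P and reverse-bump: 4 enters row 1 and ejects 1. So w(4) = 1. P is now [[4, 5, 6]].
Step i=3: Q has 3 at row 1, column 3; remove that cell from P, ejecting 6. So w(3) = 6. P is now [[4, 5]].
Step i=2: Q has 2 at row 1, column 2; remove that cell from P, ejecting 5. So w(2) = 5. P is now [[4]].
Step i=1: Q has 1 at row 1, column 1; remove that cell from P, ejecting 4. So w(1) = 4. P is now [].

So w = 4 5 6 1 3 2.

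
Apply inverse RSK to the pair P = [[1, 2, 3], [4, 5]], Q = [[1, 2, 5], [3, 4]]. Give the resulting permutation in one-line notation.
Reverse the RSK construction: for i from n down to 1, find the cell of Q containing i, remove the entry at that cell from P, and reverse-bump it up through P; the value ejected from row 1 is w(i).

Step i=5: Q has 5 at row 1, column 3; remove that cell from P, ejecting 3. So w(5) = 3. P is now [[1, 2], [4, 5]].
Step i=4: Q has 4 at row 2, column 2; remove 5 from row 2 of P and reverse-bump: 5 enters row 1 and ejects 2. So w(4) = 2. P is now [[1, 5], [4]].
Step i=3: Q has 3 at row 2, column 1; remove 4 from row 2 of P and reverse-bump: 4 enters row 1 and ejects 1. So w(3) = 1. P is now [[4, 5]].
Step i=2: Q has 2 at row 1, column 2; remove that cell from P, ejecting 5. So w(2) = 5. P is now [[4]].
Step i=1: Q has 1 at row 1, column 1; remove that cell from P, ejecting 4. So w(1) = 4. P is now [].

So w = 4 5 1 2 3.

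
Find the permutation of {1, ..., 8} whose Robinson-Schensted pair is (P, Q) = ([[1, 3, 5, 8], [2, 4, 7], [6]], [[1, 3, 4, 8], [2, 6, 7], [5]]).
6 2 4 7 1 3 5 8

Reverse the RSK construction: for i from n down to 1, find the cell of Q containing i, remove the entry at that cell from P, and reverse-bump it up through P; the value ejected from row 1 is w(i).

Step i=8: Q has 8 at row 1, column 4; remove that cell from P, ejecting 8. So w(8) = 8. P is now [[1, 3, 5], [2, 4, 7], [6]].
Step i=7: Q has 7 at row 2, column 3; remove 7 from row 2 of P and reverse-bump: 7 enters row 1 and ejects 5. So w(7) = 5. P is now [[1, 3, 7], [2, 4], [6]].
Step i=6: Q has 6 at row 2, column 2; remove 4 from row 2 of P and reverse-bump: 4 enters row 1 and ejects 3. So w(6) = 3. P is now [[1, 4, 7], [2], [6]].
Step i=5: Q has 5 at row 3, column 1; remove 6 from row 3 of P and reverse-bump: 6 enters row 2 and ejects 2; 2 enters row 1 and ejects 1. So w(5) = 1. P is now [[2, 4, 7], [6]].
Step i=4: Q has 4 at row 1, column 3; remove that cell from P, ejecting 7. So w(4) = 7. P is now [[2, 4], [6]].
Step i=3: Q has 3 at row 1, column 2; remove that cell from P, ejecting 4. So w(3) = 4. P is now [[2], [6]].
Step i=2: Q has 2 at row 2, column 1; remove 6 from row 2 of P and reverse-bump: 6 enters row 1 and ejects 2. So w(2) = 2. P is now [[6]].
Step i=1: Q has 1 at row 1, column 1; remove that cell from P, ejecting 6. So w(1) = 6. P is now [].

So w = 6 2 4 7 1 3 5 8.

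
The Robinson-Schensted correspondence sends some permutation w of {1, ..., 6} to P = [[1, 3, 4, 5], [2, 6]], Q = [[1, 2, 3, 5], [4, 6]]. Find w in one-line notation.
2 3 4 1 6 5

Reverse the RSK construction: for i from n down to 1, find the cell of Q containing i, remove the entry at that cell from P, and reverse-bump it up through P; the value ejected from row 1 is w(i).

Step i=6: Q has 6 at row 2, column 2; remove 6 from row 2 of P and reverse-bump: 6 enters row 1 and ejects 5. So w(6) = 5. P is now [[1, 3, 4, 6], [2]].
Step i=5: Q has 5 at row 1, column 4; remove that cell from P, ejecting 6. So w(5) = 6. P is now [[1, 3, 4], [2]].
Step i=4: Q has 4 at row 2, column 1; remove 2 from row 2 of P and reverse-bump: 2 enters row 1 and ejects 1. So w(4) = 1. P is now [[2, 3, 4]].
Step i=3: Q has 3 at row 1, column 3; remove that cell from P, ejecting 4. So w(3) = 4. P is now [[2, 3]].
Step i=2: Q has 2 at row 1, column 2; remove that cell from P, ejecting 3. So w(2) = 3. P is now [[2]].
Step i=1: Q has 1 at row 1, column 1; remove that cell from P, ejecting 2. So w(1) = 2. P is now [].

So w = 2 3 4 1 6 5.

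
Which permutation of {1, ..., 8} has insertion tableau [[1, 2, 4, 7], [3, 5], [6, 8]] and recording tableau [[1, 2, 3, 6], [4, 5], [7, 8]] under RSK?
Reverse the RSK construction: for i from n down to 1, find the cell of Q containing i, remove the entry at that cell from P, and reverse-bump it up through P; the value ejected from row 1 is w(i).

Step i=8: Q has 8 at row 3, column 2; remove 8 from row 3 of P and reverse-bump: 8 enters row 2 and ejects 5; 5 enters row 1 and ejects 4. So w(8) = 4. P is now [[1, 2, 5, 7], [3, 8], [6]].
Step i=7: Q has 7 at row 3, column 1; remove 6 from row 3 of P and reverse-bump: 6 enters row 2 and ejects 3; 3 enters row 1 and ejects 2. So w(7) = 2. P is now [[1, 3, 5, 7], [6, 8]].
Step i=6: Q has 6 at row 1, column 4; remove that cell from P, ejecting 7. So w(6) = 7. P is now [[1, 3, 5], [6, 8]].
Step i=5: Q has 5 at row 2, column 2; remove 8 from row 2 of P and reverse-bump: 8 enters row 1 and ejects 5. So w(5) = 5. P is now [[1, 3, 8], [6]].
Step i=4: Q has 4 at row 2, column 1; remove 6 from row 2 of P and reverse-bump: 6 enters row 1 and ejects 3. So w(4) = 3. P is now [[1, 6, 8]].
Step i=3: Q has 3 at row 1, column 3; remove that cell from P, ejecting 8. So w(3) = 8. P is now [[1, 6]].
Step i=2: Q has 2 at row 1, column 2; remove that cell from P, ejecting 6. So w(2) = 6. P is now [[1]].
Step i=1: Q has 1 at row 1, column 1; remove that cell from P, ejecting 1. So w(1) = 1. P is now [].

So w = 1 6 8 3 5 7 2 4.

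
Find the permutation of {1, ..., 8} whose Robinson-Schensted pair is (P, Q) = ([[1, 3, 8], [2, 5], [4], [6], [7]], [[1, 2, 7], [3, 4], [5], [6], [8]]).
Reverse the RSK construction: for i from n down to 1, find the cell of Q containing i, remove the entry at that cell from P, and reverse-bump it up through P; the value ejected from row 1 is w(i).

Step i=8: Q has 8 at row 5, column 1; remove 7 from row 5 of P and reverse-bump: 7 enters row 4 and ejects 6; 6 enters row 3 and ejects 4; 4 enters row 2 and ejects 2; 2 enters row 1 and ejects 1. So w(8) = 1. P is now [[2, 3, 8], [4, 5], [6], [7]].
Step i=7: Q has 7 at row 1, column 3; remove that cell from P, ejecting 8. So w(7) = 8. P is now [[2, 3], [4, 5], [6], [7]].
Step i=6: Q has 6 at row 4, column 1; remove 7 from row 4 of P and reverse-bump: 7 enters row 3 and ejects 6; 6 enters row 2 and ejects 5; 5 enters row 1 and ejects 3. So w(6) = 3. P is now [[2, 5], [4, 6], [7]].
Step i=5: Q has 5 at row 3, column 1; remove 7 from row 3 of P and reverse-bump: 7 enters row 2 and ejects 6; 6 enters row 1 and ejects 5. So w(5) = 5. P is now [[2, 6], [4, 7]].
Step i=4: Q has 4 at row 2, column 2; remove 7 from row 2 of P and reverse-bump: 7 enters row 1 and ejects 6. So w(4) = 6. P is now [[2, 7], [4]].
Step i=3: Q has 3 at row 2, column 1; remove 4 from row 2 of P and reverse-bump: 4 enters row 1 and ejects 2. So w(3) = 2. P is now [[4, 7]].
Step i=2: Q has 2 at row 1, column 2; remove that cell from P, ejecting 7. So w(2) = 7. P is now [[4]].
Step i=1: Q has 1 at row 1, column 1; remove that cell from P, ejecting 4. So w(1) = 4. P is now [].

So w = 4 7 2 6 5 3 8 1.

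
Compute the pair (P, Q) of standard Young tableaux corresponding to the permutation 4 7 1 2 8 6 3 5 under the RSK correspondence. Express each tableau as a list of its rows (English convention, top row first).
Insert each entry of the permutation into P by Schensted row insertion, recording in Q the position of each new cell.

Insert 4: appended to row 1. P = [[4]].
Insert 7: appended to row 1. P = [[4, 7]].
Insert 1: 1 bumps 4 from row 1; 4 starts row 2. P = [[1, 7], [4]].
Insert 2: 2 bumps 7 from row 1; 7 appends to row 2. P = [[1, 2], [4, 7]].
Insert 8: appended to row 1. P = [[1, 2, 8], [4, 7]].
Insert 6: 6 bumps 8 from row 1; 8 appends to row 2. P = [[1, 2, 6], [4, 7, 8]].
Insert 3: 3 bumps 6 from row 1; 6 bumps 7 from row 2; 7 starts row 3. P = [[1, 2, 3], [4, 6, 8], [7]].
Insert 5: appended to row 1. P = [[1, 2, 3, 5], [4, 6, 8], [7]].

So P = [[1, 2, 3, 5], [4, 6, 8], [7]], Q = [[1, 2, 5, 8], [3, 4, 6], [7]].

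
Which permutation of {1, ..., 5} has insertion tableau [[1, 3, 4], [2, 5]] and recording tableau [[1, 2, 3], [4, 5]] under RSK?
Reverse the RSK construction: for i from n down to 1, find the cell of Q containing i, remove the entry at that cell from P, and reverse-bump it up through P; the value ejected from row 1 is w(i).

Step i=5: Q has 5 at row 2, column 2; remove 5 from row 2 of P and reverse-bump: 5 enters row 1 and ejects 4. So w(5) = 4. P is now [[1, 3, 5], [2]].
Step i=4: Q has 4 at row 2, column 1; remove 2 from row 2 of P and reverse-bump: 2 enters row 1 and ejects 1. So w(4) = 1. P is now [[2, 3, 5]].
Step i=3: Q has 3 at row 1, column 3; remove that cell from P, ejecting 5. So w(3) = 5. P is now [[2, 3]].
Step i=2: Q has 2 at row 1, column 2; remove that cell from P, ejecting 3. So w(2) = 3. P is now [[2]].
Step i=1: Q has 1 at row 1, column 1; remove that cell from P, ejecting 2. So w(1) = 2. P is now [].

So w = 2 3 5 1 4.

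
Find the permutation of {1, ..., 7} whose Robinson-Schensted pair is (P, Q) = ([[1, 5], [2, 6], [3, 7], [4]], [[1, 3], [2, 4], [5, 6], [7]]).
Reverse the RSK construction: for i from n down to 1, find the cell of Q containing i, remove the entry at that cell from P, and reverse-bump it up through P; the value ejected from row 1 is w(i).

Step i=7: Q has 7 at row 4, column 1; remove 4 from row 4 of P and reverse-bump: 4 enters row 3 and ejects 3; 3 enters row 2 and ejects 2; 2 enters row 1 and ejects 1. So w(7) = 1. P is now [[2, 5], [3, 6], [4, 7]].
Step i=6: Q has 6 at row 3, column 2; remove 7 from row 3 of P and reverse-bump: 7 enters row 2 and ejects 6; 6 enters row 1 and ejects 5. So w(6) = 5. P is now [[2, 6], [3, 7], [4]].
Step i=5: Q has 5 at row 3, column 1; remove 4 from row 3 of P and reverse-bump: 4 enters row 2 and ejects 3; 3 enters row 1 and ejects 2. So w(5) = 2. P is now [[3, 6], [4, 7]].
Step i=4: Q has 4 at row 2, column 2; remove 7 from row 2 of P and reverse-bump: 7 enters row 1 and ejects 6. So w(4) = 6. P is now [[3, 7], [4]].
Step i=3: Q has 3 at row 1, column 2; remove that cell from P, ejecting 7. So w(3) = 7. P is now [[3], [4]].
Step i=2: Q has 2 at row 2, column 1; remove 4 from row 2 of P and reverse-bump: 4 enters row 1 and ejects 3. So w(2) = 3. P is now [[4]].
Step i=1: Q has 1 at row 1, column 1; remove that cell from P, ejecting 4. So w(1) = 4. P is now [].

So w = 4 3 7 6 2 5 1.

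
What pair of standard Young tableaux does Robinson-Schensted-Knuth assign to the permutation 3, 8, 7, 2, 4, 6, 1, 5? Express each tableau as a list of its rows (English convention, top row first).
P = [[1, 4, 5], [2, 6], [3, 7], [8]], Q = [[1, 2, 6], [3, 5], [4, 8], [7]]

Insert each entry of the permutation into P by Schensted row insertion, recording in Q the position of each new cell.

Insert 3: appended to row 1. P = [[3]].
Insert 8: appended to row 1. P = [[3, 8]].
Insert 7: 7 bumps 8 from row 1; 8 starts row 2. P = [[3, 7], [8]].
Insert 2: 2 bumps 3 from row 1; 3 bumps 8 from row 2; 8 starts row 3. P = [[2, 7], [3], [8]].
Insert 4: 4 bumps 7 from row 1; 7 appends to row 2. P = [[2, 4], [3, 7], [8]].
Insert 6: appended to row 1. P = [[2, 4, 6], [3, 7], [8]].
Insert 1: 1 bumps 2 from row 1; 2 bumps 3 from row 2; 3 bumps 8 from row 3; 8 starts row 4. P = [[1, 4, 6], [2, 7], [3], [8]].
Insert 5: 5 bumps 6 from row 1; 6 bumps 7 from row 2; 7 appends to row 3. P = [[1, 4, 5], [2, 6], [3, 7], [8]].

So P = [[1, 4, 5], [2, 6], [3, 7], [8]], Q = [[1, 2, 6], [3, 5], [4, 8], [7]].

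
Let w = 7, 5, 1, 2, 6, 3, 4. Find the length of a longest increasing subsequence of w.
4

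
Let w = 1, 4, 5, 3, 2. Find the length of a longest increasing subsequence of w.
3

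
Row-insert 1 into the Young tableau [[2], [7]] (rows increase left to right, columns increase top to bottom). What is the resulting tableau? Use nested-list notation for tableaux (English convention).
In row 1, 1 replaces 2 (the leftmost entry greater than 1); 2 is bumped to row 2. In row 2, 2 replaces 7 (the leftmost entry greater than 2); 7 is bumped to row 3. 7 starts a new row 3. The new tableau is [[1], [2], [7]].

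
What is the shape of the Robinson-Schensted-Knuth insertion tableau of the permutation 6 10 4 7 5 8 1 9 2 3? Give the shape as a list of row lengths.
Row-insert each entry into an empty tableau.

After inserting 6: P = [[6]].
After inserting 10: P = [[6, 10]].
After inserting 4: P = [[4, 10], [6]].
After inserting 7: P = [[4, 7], [6, 10]].
After inserting 5: P = [[4, 5], [6, 7], [10]].
After inserting 8: P = [[4, 5, 8], [6, 7], [10]].
After inserting 1: P = [[1, 5, 8], [4, 7], [6], [10]].
After inserting 9: P = [[1, 5, 8, 9], [4, 7], [6], [10]].
After inserting 2: P = [[1, 2, 8, 9], [4, 5], [6, 7], [10]].
After inserting 3: P = [[1, 2, 3, 9], [4, 5, 8], [6, 7], [10]].

The final insertion tableau P = [[1, 2, 3, 9], [4, 5, 8], [6, 7], [10]] has shape [4, 3, 2, 1].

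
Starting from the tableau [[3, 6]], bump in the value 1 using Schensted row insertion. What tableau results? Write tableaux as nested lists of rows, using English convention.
[[1, 6], [3]]

In row 1, 1 replaces 3 (the leftmost entry greater than 1); 3 is bumped to row 2. 3 starts a new row 2. The new tableau is [[1, 6], [3]].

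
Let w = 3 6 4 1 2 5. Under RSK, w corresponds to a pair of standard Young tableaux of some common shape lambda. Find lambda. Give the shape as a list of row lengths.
Row-insert each entry into an empty tableau.

After inserting 3: P = [[3]].
After inserting 6: P = [[3, 6]].
After inserting 4: P = [[3, 4], [6]].
After inserting 1: P = [[1, 4], [3], [6]].
After inserting 2: P = [[1, 2], [3, 4], [6]].
After inserting 5: P = [[1, 2, 5], [3, 4], [6]].

The final insertion tableau P = [[1, 2, 5], [3, 4], [6]] has shape [3, 2, 1].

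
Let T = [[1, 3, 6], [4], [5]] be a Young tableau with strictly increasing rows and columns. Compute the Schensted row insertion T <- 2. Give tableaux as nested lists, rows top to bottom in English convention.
In row 1, 2 replaces 3 (the leftmost entry greater than 2); 3 is bumped to row 2. In row 2, 3 replaces 4 (the leftmost entry greater than 3); 4 is bumped to row 3. In row 3, 4 replaces 5 (the leftmost entry greater than 4); 5 is bumped to row 4. 5 starts a new row 4. The new tableau is [[1, 2, 6], [3], [4], [5]].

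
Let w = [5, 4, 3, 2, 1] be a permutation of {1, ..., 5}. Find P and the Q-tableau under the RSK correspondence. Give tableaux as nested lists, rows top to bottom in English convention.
Insert each entry of the permutation into P by Schensted row insertion, recording in Q the position of each new cell.

Insert 5: appended to row 1. P = [[5]], Q = [[1]].
Insert 4: 4 bumps 5 from row 1; 5 starts row 2. P = [[4], [5]], Q = [[1], [2]].
Insert 3: 3 bumps 4 from row 1; 4 bumps 5 from row 2; 5 starts row 3. P = [[3], [4], [5]], Q = [[1], [2], [3]].
Insert 2: 2 bumps 3 from row 1; 3 bumps 4 from row 2; 4 bumps 5 from row 3; 5 starts row 4. P = [[2], [3], [4], [5]], Q = [[1], [2], [3], [4]].
Insert 1: 1 bumps 2 from row 1; 2 bumps 3 from row 2; 3 bumps 4 from row 3; 4 bumps 5 from row 4; 5 starts row 5. P = [[1], [2], [3], [4], [5]], Q = [[1], [2], [3], [4], [5]].

So P = [[1], [2], [3], [4], [5]], Q = [[1], [2], [3], [4], [5]].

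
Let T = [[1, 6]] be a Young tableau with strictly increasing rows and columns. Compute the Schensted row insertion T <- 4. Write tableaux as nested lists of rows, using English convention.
In row 1, 4 replaces 6 (the leftmost entry greater than 4); 6 is bumped to row 2. 6 starts a new row 2. The new tableau is [[1, 4], [6]].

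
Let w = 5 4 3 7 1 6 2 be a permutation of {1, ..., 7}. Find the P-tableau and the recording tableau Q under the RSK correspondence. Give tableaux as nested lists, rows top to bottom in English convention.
P = [[1, 2], [3, 6], [4, 7], [5]], Q = [[1, 4], [2, 6], [3, 7], [5]]

Insert each entry of the permutation into P by Schensted row insertion, recording in Q the position of each new cell.

Insert 5: appended to row 1. P = [[5]], Q = [[1]].
Insert 4: 4 bumps 5 from row 1; 5 starts row 2. P = [[4], [5]], Q = [[1], [2]].
Insert 3: 3 bumps 4 from row 1; 4 bumps 5 from row 2; 5 starts row 3. P = [[3], [4], [5]], Q = [[1], [2], [3]].
Insert 7: appended to row 1. P = [[3, 7], [4], [5]], Q = [[1, 4], [2], [3]].
Insert 1: 1 bumps 3 from row 1; 3 bumps 4 from row 2; 4 bumps 5 from row 3; 5 starts row 4. P = [[1, 7], [3], [4], [5]], Q = [[1, 4], [2], [3], [5]].
Insert 6: 6 bumps 7 from row 1; 7 appends to row 2. P = [[1, 6], [3, 7], [4], [5]], Q = [[1, 4], [2, 6], [3], [5]].
Insert 2: 2 bumps 6 from row 1; 6 bumps 7 from row 2; 7 appends to row 3. P = [[1, 2], [3, 6], [4, 7], [5]], Q = [[1, 4], [2, 6], [3, 7], [5]].

So P = [[1, 2], [3, 6], [4, 7], [5]], Q = [[1, 4], [2, 6], [3, 7], [5]].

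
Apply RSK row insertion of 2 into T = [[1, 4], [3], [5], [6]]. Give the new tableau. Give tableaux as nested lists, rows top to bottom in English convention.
[[1, 2], [3, 4], [5], [6]]

In row 1, 2 replaces 4 (the leftmost entry greater than 2); 4 is bumped to row 2. 4 is appended to row 2. The new tableau is [[1, 2], [3, 4], [5], [6]].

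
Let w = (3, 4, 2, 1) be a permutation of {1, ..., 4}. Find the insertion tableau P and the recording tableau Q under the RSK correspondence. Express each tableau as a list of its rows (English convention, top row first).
P = [[1, 4], [2], [3]], Q = [[1, 2], [3], [4]]

Insert each entry of the permutation into P by Schensted row insertion, recording in Q the position of each new cell.

Insert 3: appended to row 1. P = [[3]], Q = [[1]].
Insert 4: appended to row 1. P = [[3, 4]], Q = [[1, 2]].
Insert 2: 2 bumps 3 from row 1; 3 starts row 2. P = [[2, 4], [3]], Q = [[1, 2], [3]].
Insert 1: 1 bumps 2 from row 1; 2 bumps 3 from row 2; 3 starts row 3. P = [[1, 4], [2], [3]], Q = [[1, 2], [3], [4]].

So P = [[1, 4], [2], [3]], Q = [[1, 2], [3], [4]].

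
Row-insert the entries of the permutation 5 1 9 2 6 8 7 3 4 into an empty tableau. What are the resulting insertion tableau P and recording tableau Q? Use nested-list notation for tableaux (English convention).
P = [[1, 2, 3, 4], [5, 6, 7], [8], [9]], Q = [[1, 3, 5, 6], [2, 4, 9], [7], [8]]

Insert each entry of the permutation into P by Schensted row insertion, recording in Q the position of each new cell.

Insert 5: appended to row 1. P = [[5]].
Insert 1: 1 bumps 5 from row 1; 5 starts row 2. P = [[1], [5]].
Insert 9: appended to row 1. P = [[1, 9], [5]].
Insert 2: 2 bumps 9 from row 1; 9 appends to row 2. P = [[1, 2], [5, 9]].
Insert 6: appended to row 1. P = [[1, 2, 6], [5, 9]].
Insert 8: appended to row 1. P = [[1, 2, 6, 8], [5, 9]].
Insert 7: 7 bumps 8 from row 1; 8 bumps 9 from row 2; 9 starts row 3. P = [[1, 2, 6, 7], [5, 8], [9]].
Insert 3: 3 bumps 6 from row 1; 6 bumps 8 from row 2; 8 bumps 9 from row 3; 9 starts row 4. P = [[1, 2, 3, 7], [5, 6], [8], [9]].
Insert 4: 4 bumps 7 from row 1; 7 appends to row 2. P = [[1, 2, 3, 4], [5, 6, 7], [8], [9]].

So P = [[1, 2, 3, 4], [5, 6, 7], [8], [9]], Q = [[1, 3, 5, 6], [2, 4, 9], [7], [8]].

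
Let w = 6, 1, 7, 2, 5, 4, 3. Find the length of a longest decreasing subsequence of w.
4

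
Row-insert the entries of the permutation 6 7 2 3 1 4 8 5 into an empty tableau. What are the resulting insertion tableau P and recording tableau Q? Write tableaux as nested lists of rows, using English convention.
P = [[1, 3, 4, 5], [2, 7, 8], [6]], Q = [[1, 2, 6, 7], [3, 4, 8], [5]]

Insert each entry of the permutation into P by Schensted row insertion, recording in Q the position of each new cell.

After inserting 6: P = [[6]].
After inserting 7: P = [[6, 7]].
After inserting 2: P = [[2, 7], [6]].
After inserting 3: P = [[2, 3], [6, 7]].
After inserting 1: P = [[1, 3], [2, 7], [6]].
After inserting 4: P = [[1, 3, 4], [2, 7], [6]].
After inserting 8: P = [[1, 3, 4, 8], [2, 7], [6]].
After inserting 5: P = [[1, 3, 4, 5], [2, 7, 8], [6]].

So P = [[1, 3, 4, 5], [2, 7, 8], [6]], Q = [[1, 2, 6, 7], [3, 4, 8], [5]].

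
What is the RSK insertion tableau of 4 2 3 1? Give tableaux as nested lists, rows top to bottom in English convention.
Insert 4: appended to row 1. P = [[4]].
Insert 2: 2 bumps 4 from row 1; 4 starts row 2. P = [[2], [4]].
Insert 3: appended to row 1. P = [[2, 3], [4]].
Insert 1: 1 bumps 2 from row 1; 2 bumps 4 from row 2; 4 starts row 3. P = [[1, 3], [2], [4]].

So P = [[1, 3], [2], [4]].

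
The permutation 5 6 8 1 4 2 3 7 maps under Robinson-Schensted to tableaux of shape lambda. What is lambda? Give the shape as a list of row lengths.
Row-insert each entry into an empty tableau.

After inserting 5: P = [[5]].
After inserting 6: P = [[5, 6]].
After inserting 8: P = [[5, 6, 8]].
After inserting 1: P = [[1, 6, 8], [5]].
After inserting 4: P = [[1, 4, 8], [5, 6]].
After inserting 2: P = [[1, 2, 8], [4, 6], [5]].
After inserting 3: P = [[1, 2, 3], [4, 6, 8], [5]].
After inserting 7: P = [[1, 2, 3, 7], [4, 6, 8], [5]].

The final insertion tableau P = [[1, 2, 3, 7], [4, 6, 8], [5]] has shape [4, 3, 1].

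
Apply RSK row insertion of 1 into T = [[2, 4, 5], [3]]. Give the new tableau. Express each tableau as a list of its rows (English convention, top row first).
In row 1, 1 replaces 2 (the leftmost entry greater than 1); 2 is bumped to row 2. In row 2, 2 replaces 3 (the leftmost entry greater than 2); 3 is bumped to row 3. 3 starts a new row 3. The new tableau is [[1, 4, 5], [2], [3]].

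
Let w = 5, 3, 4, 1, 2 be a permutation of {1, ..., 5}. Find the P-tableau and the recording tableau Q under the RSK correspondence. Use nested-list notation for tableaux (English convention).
P = [[1, 2], [3, 4], [5]], Q = [[1, 3], [2, 5], [4]]

Insert each entry of the permutation into P by Schensted row insertion, recording in Q the position of each new cell.

Insert 5: appended to row 1. P = [[5]].
Insert 3: 3 bumps 5 from row 1; 5 starts row 2. P = [[3], [5]].
Insert 4: appended to row 1. P = [[3, 4], [5]].
Insert 1: 1 bumps 3 from row 1; 3 bumps 5 from row 2; 5 starts row 3. P = [[1, 4], [3], [5]].
Insert 2: 2 bumps 4 from row 1; 4 appends to row 2. P = [[1, 2], [3, 4], [5]].

So P = [[1, 2], [3, 4], [5]], Q = [[1, 3], [2, 5], [4]].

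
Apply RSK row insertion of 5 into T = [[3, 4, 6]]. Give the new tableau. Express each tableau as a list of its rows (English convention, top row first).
[[3, 4, 5], [6]]

In row 1, 5 replaces 6 (the leftmost entry greater than 5); 6 is bumped to row 2. 6 starts a new row 2. The new tableau is [[3, 4, 5], [6]].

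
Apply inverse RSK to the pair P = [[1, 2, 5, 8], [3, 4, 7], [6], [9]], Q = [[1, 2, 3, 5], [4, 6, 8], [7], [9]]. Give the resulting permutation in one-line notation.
3 6 7 1 9 8 4 5 2

Reverse the RSK construction: for i from n down to 1, find the cell of Q containing i, remove the entry at that cell from P, and reverse-bump it up through P; the value ejected from row 1 is w(i).

Step i=9: Q has 9 at row 4, column 1; remove 9 from row 4 of P and reverse-bump: 9 enters row 3 and ejects 6; 6 enters row 2 and ejects 4; 4 enters row 1 and ejects 2. So w(9) = 2. P is now [[1, 4, 5, 8], [3, 6, 7], [9]].
Step i=8: Q has 8 at row 2, column 3; remove 7 from row 2 of P and reverse-bump: 7 enters row 1 and ejects 5. So w(8) = 5. P is now [[1, 4, 7, 8], [3, 6], [9]].
Step i=7: Q has 7 at row 3, column 1; remove 9 from row 3 of P and reverse-bump: 9 enters row 2 and ejects 6; 6 enters row 1 and ejects 4. So w(7) = 4. P is now [[1, 6, 7, 8], [3, 9]].
Step i=6: Q has 6 at row 2, column 2; remove 9 from row 2 of P and reverse-bump: 9 enters row 1 and ejects 8. So w(6) = 8. P is now [[1, 6, 7, 9], [3]].
Step i=5: Q has 5 at row 1, column 4; remove that cell from P, ejecting 9. So w(5) = 9. P is now [[1, 6, 7], [3]].
Step i=4: Q has 4 at row 2, column 1; remove 3 from row 2 of P and reverse-bump: 3 enters row 1 and ejects 1. So w(4) = 1. P is now [[3, 6, 7]].
Step i=3: Q has 3 at row 1, column 3; remove that cell from P, ejecting 7. So w(3) = 7. P is now [[3, 6]].
Step i=2: Q has 2 at row 1, column 2; remove that cell from P, ejecting 6. So w(2) = 6. P is now [[3]].
Step i=1: Q has 1 at row 1, column 1; remove that cell from P, ejecting 3. So w(1) = 3. P is now [].

So w = 3 6 7 1 9 8 4 5 2.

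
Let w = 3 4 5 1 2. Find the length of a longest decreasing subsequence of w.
2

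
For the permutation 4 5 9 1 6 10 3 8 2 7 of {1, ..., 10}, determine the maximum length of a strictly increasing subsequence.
4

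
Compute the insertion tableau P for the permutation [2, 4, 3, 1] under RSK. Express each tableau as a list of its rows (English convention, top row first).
P = [[1, 3], [2], [4]]

Insert 2: appended to row 1. P = [[2]].
Insert 4: appended to row 1. P = [[2, 4]].
Insert 3: 3 bumps 4 from row 1; 4 starts row 2. P = [[2, 3], [4]].
Insert 1: 1 bumps 2 from row 1; 2 bumps 4 from row 2; 4 starts row 3. P = [[1, 3], [2], [4]].

So P = [[1, 3], [2], [4]].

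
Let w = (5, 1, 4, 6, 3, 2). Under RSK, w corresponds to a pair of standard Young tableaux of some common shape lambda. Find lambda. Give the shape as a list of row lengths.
[3, 1, 1, 1]

RSK row insertion gives P = [[1, 2, 6], [3], [4], [5]], which has shape [3, 1, 1, 1].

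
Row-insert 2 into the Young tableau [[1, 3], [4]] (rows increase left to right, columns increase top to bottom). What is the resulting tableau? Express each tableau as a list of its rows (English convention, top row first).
[[1, 2], [3], [4]]

In row 1, 2 replaces 3 (the leftmost entry greater than 2); 3 is bumped to row 2. In row 2, 3 replaces 4 (the leftmost entry greater than 3); 4 is bumped to row 3. 4 starts a new row 3. The new tableau is [[1, 2], [3], [4]].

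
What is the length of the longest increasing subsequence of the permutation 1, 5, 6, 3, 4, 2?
3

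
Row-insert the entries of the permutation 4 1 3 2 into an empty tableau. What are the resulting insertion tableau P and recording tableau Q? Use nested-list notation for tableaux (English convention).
P = [[1, 2], [3], [4]], Q = [[1, 3], [2], [4]]

Insert each entry of the permutation into P by Schensted row insertion, recording in Q the position of each new cell.

Insert 4: appended to row 1. P = [[4]].
Insert 1: 1 bumps 4 from row 1; 4 starts row 2. P = [[1], [4]].
Insert 3: appended to row 1. P = [[1, 3], [4]].
Insert 2: 2 bumps 3 from row 1; 3 bumps 4 from row 2; 4 starts row 3. P = [[1, 2], [3], [4]].

So P = [[1, 2], [3], [4]], Q = [[1, 3], [2], [4]].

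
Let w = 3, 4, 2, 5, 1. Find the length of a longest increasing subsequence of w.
3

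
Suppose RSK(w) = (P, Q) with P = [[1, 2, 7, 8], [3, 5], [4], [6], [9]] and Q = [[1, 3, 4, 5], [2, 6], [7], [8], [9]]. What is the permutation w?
Reverse the RSK construction: for i from n down to 1, find the cell of Q containing i, remove the entry at that cell from P, and reverse-bump it up through P; the value ejected from row 1 is w(i).

Step i=9: Q has 9 at row 5, column 1; remove 9 from row 5 of P and reverse-bump: 9 enters row 4 and ejects 6; 6 enters row 3 and ejects 4; 4 enters row 2 and ejects 3; 3 enters row 1 and ejects 2. So w(9) = 2. P is now [[1, 3, 7, 8], [4, 5], [6], [9]].
Step i=8: Q has 8 at row 4, column 1; remove 9 from row 4 of P and reverse-bump: 9 enters row 3 and ejects 6; 6 enters row 2 and ejects 5; 5 enters row 1 and ejects 3. So w(8) = 3. P is now [[1, 5, 7, 8], [4, 6], [9]].
Step i=7: Q has 7 at row 3, column 1; remove 9 from row 3 of P and reverse-bump: 9 enters row 2 and ejects 6; 6 enters row 1 and ejects 5. So w(7) = 5. P is now [[1, 6, 7, 8], [4, 9]].
Step i=6: Q has 6 at row 2, column 2; remove 9 from row 2 of P and reverse-bump: 9 enters row 1 and ejects 8. So w(6) = 8. P is now [[1, 6, 7, 9], [4]].
Step i=5: Q has 5 at row 1, column 4; remove that cell from P, ejecting 9. So w(5) = 9. P is now [[1, 6, 7], [4]].
Step i=4: Q has 4 at row 1, column 3; remove that cell from P, ejecting 7. So w(4) = 7. P is now [[1, 6], [4]].
Step i=3: Q has 3 at row 1, column 2; remove that cell from P, ejecting 6. So w(3) = 6. P is now [[1], [4]].
Step i=2: Q has 2 at row 2, column 1; remove 4 from row 2 of P and reverse-bump: 4 enters row 1 and ejects 1. So w(2) = 1. P is now [[4]].
Step i=1: Q has 1 at row 1, column 1; remove that cell from P, ejecting 4. So w(1) = 4. P is now [].

So w = 4 1 6 7 9 8 5 3 2.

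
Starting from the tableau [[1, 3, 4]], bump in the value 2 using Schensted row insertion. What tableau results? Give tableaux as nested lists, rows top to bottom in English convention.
[[1, 2, 4], [3]]

In row 1, 2 replaces 3 (the leftmost entry greater than 2); 3 is bumped to row 2. 3 starts a new row 2. The new tableau is [[1, 2, 4], [3]].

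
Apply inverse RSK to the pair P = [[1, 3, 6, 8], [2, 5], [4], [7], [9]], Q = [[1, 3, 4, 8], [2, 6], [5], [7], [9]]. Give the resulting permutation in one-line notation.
9 4 5 7 2 6 3 8 1

Reverse RSK: for i = n, n-1, ..., 1, locate i in Q, remove the corresponding corner cell from P, and reverse-bump its entry up through P; the value ejected from row 1 is w(i).

So w = 9 4 5 7 2 6 3 8 1.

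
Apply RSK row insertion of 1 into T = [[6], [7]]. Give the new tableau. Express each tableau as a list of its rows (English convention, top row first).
[[1], [6], [7]]

In row 1, 1 replaces 6 (the leftmost entry greater than 1); 6 is bumped to row 2. In row 2, 6 replaces 7 (the leftmost entry greater than 6); 7 is bumped to row 3. 7 starts a new row 3. The new tableau is [[1], [6], [7]].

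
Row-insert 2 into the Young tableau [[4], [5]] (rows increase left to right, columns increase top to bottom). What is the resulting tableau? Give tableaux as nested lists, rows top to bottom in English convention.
[[2], [4], [5]]

In row 1, 2 replaces 4 (the leftmost entry greater than 2); 4 is bumped to row 2. In row 2, 4 replaces 5 (the leftmost entry greater than 4); 5 is bumped to row 3. 5 starts a new row 3. The new tableau is [[2], [4], [5]].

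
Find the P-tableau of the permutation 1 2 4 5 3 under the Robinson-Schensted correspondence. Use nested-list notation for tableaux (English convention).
After inserting 1: P = [[1]].
After inserting 2: P = [[1, 2]].
After inserting 4: P = [[1, 2, 4]].
After inserting 5: P = [[1, 2, 4, 5]].
After inserting 3: P = [[1, 2, 3, 5], [4]].

So P = [[1, 2, 3, 5], [4]].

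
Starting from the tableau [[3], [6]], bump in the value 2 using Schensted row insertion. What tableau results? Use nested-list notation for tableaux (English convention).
[[2], [3], [6]]

In row 1, 2 replaces 3 (the leftmost entry greater than 2); 3 is bumped to row 2. In row 2, 3 replaces 6 (the leftmost entry greater than 3); 6 is bumped to row 3. 6 starts a new row 3. The new tableau is [[2], [3], [6]].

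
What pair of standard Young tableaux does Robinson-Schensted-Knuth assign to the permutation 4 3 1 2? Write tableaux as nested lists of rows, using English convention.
Insert each entry of the permutation into P by Schensted row insertion, recording in Q the position of each new cell.

Insert 4: appended to row 1. P = [[4]], Q = [[1]].
Insert 3: 3 bumps 4 from row 1; 4 starts row 2. P = [[3], [4]], Q = [[1], [2]].
Insert 1: 1 bumps 3 from row 1; 3 bumps 4 from row 2; 4 starts row 3. P = [[1], [3], [4]], Q = [[1], [2], [3]].
Insert 2: appended to row 1. P = [[1, 2], [3], [4]], Q = [[1, 4], [2], [3]].

So P = [[1, 2], [3], [4]], Q = [[1, 4], [2], [3]].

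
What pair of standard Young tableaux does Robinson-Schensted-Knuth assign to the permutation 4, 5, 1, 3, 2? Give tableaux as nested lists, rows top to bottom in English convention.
P = [[1, 2], [3, 5], [4]], Q = [[1, 2], [3, 4], [5]]

Insert each entry of the permutation into P by Schensted row insertion, recording in Q the position of each new cell.

Insert 4: appended to row 1. P = [[4]], Q = [[1]].
Insert 5: appended to row 1. P = [[4, 5]], Q = [[1, 2]].
Insert 1: 1 bumps 4 from row 1; 4 starts row 2. P = [[1, 5], [4]], Q = [[1, 2], [3]].
Insert 3: 3 bumps 5 from row 1; 5 appends to row 2. P = [[1, 3], [4, 5]], Q = [[1, 2], [3, 4]].
Insert 2: 2 bumps 3 from row 1; 3 bumps 4 from row 2; 4 starts row 3. P = [[1, 2], [3, 5], [4]], Q = [[1, 2], [3, 4], [5]].

So P = [[1, 2], [3, 5], [4]], Q = [[1, 2], [3, 4], [5]].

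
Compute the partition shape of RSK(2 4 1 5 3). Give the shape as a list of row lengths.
[3, 2]

Row-insert each entry into an empty tableau.

After inserting 2: P = [[2]].
After inserting 4: P = [[2, 4]].
After inserting 1: P = [[1, 4], [2]].
After inserting 5: P = [[1, 4, 5], [2]].
After inserting 3: P = [[1, 3, 5], [2, 4]].

The final insertion tableau P = [[1, 3, 5], [2, 4]] has shape [3, 2].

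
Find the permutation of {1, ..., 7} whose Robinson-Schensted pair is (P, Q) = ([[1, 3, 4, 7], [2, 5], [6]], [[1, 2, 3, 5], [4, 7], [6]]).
2 3 6 5 7 1 4

Reverse RSK: for i = n, n-1, ..., 1, locate i in Q, remove the corresponding corner cell from P, and reverse-bump its entry up through P; the value ejected from row 1 is w(i).

So w = 2 3 6 5 7 1 4.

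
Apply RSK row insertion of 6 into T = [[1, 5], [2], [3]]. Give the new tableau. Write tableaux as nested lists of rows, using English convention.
6 is larger than every entry of row 1, so it is appended to row 1. The new tableau is [[1, 5, 6], [2], [3]].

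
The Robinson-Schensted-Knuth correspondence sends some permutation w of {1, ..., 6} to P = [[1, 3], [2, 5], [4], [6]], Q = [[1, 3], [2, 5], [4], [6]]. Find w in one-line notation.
6 4 5 2 3 1

Reverse the RSK construction: for i from n down to 1, find the cell of Q containing i, remove the entry at that cell from P, and reverse-bump it up through P; the value ejected from row 1 is w(i).

Step i=6: Q has 6 at row 4, column 1; remove 6 from row 4 of P and reverse-bump: 6 enters row 3 and ejects 4; 4 enters row 2 and ejects 2; 2 enters row 1 and ejects 1. So w(6) = 1. P is now [[2, 3], [4, 5], [6]].
Step i=5: Q has 5 at row 2, column 2; remove 5 from row 2 of P and reverse-bump: 5 enters row 1 and ejects 3. So w(5) = 3. P is now [[2, 5], [4], [6]].
Step i=4: Q has 4 at row 3, column 1; remove 6 from row 3 of P and reverse-bump: 6 enters row 2 and ejects 4; 4 enters row 1 and ejects 2. So w(4) = 2. P is now [[4, 5], [6]].
Step i=3: Q has 3 at row 1, column 2; remove that cell from P, ejecting 5. So w(3) = 5. P is now [[4], [6]].
Step i=2: Q has 2 at row 2, column 1; remove 6 from row 2 of P and reverse-bump: 6 enters row 1 and ejects 4. So w(2) = 4. P is now [[6]].
Step i=1: Q has 1 at row 1, column 1; remove that cell from P, ejecting 6. So w(1) = 6. P is now [].

So w = 6 4 5 2 3 1.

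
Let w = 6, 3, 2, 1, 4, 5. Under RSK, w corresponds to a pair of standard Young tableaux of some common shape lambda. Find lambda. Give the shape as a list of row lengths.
[3, 1, 1, 1]

Row-insert each entry into an empty tableau.

After inserting 6: P = [[6]].
After inserting 3: P = [[3], [6]].
After inserting 2: P = [[2], [3], [6]].
After inserting 1: P = [[1], [2], [3], [6]].
After inserting 4: P = [[1, 4], [2], [3], [6]].
After inserting 5: P = [[1, 4, 5], [2], [3], [6]].

The final insertion tableau P = [[1, 4, 5], [2], [3], [6]] has shape [3, 1, 1, 1].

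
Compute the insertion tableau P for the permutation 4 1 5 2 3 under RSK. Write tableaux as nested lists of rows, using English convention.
P = [[1, 2, 3], [4, 5]]

Insert 4: appended to row 1. P = [[4]].
Insert 1: 1 bumps 4 from row 1; 4 starts row 2. P = [[1], [4]].
Insert 5: appended to row 1. P = [[1, 5], [4]].
Insert 2: 2 bumps 5 from row 1; 5 appends to row 2. P = [[1, 2], [4, 5]].
Insert 3: appended to row 1. P = [[1, 2, 3], [4, 5]].

So P = [[1, 2, 3], [4, 5]].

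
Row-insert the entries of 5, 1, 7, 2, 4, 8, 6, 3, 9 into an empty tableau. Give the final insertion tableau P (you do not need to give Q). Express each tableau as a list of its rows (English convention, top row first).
Insert 5: appended to row 1. P = [[5]].
Insert 1: 1 bumps 5 from row 1; 5 starts row 2. P = [[1], [5]].
Insert 7: appended to row 1. P = [[1, 7], [5]].
Insert 2: 2 bumps 7 from row 1; 7 appends to row 2. P = [[1, 2], [5, 7]].
Insert 4: appended to row 1. P = [[1, 2, 4], [5, 7]].
Insert 8: appended to row 1. P = [[1, 2, 4, 8], [5, 7]].
Insert 6: 6 bumps 8 from row 1; 8 appends to row 2. P = [[1, 2, 4, 6], [5, 7, 8]].
Insert 3: 3 bumps 4 from row 1; 4 bumps 5 from row 2; 5 starts row 3. P = [[1, 2, 3, 6], [4, 7, 8], [5]].
Insert 9: appended to row 1. P = [[1, 2, 3, 6, 9], [4, 7, 8], [5]].

So P = [[1, 2, 3, 6, 9], [4, 7, 8], [5]].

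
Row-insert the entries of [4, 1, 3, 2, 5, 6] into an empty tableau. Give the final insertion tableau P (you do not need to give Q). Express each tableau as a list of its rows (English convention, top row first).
Insert 4: appended to row 1. P = [[4]].
Insert 1: 1 bumps 4 from row 1; 4 starts row 2. P = [[1], [4]].
Insert 3: appended to row 1. P = [[1, 3], [4]].
Insert 2: 2 bumps 3 from row 1; 3 bumps 4 from row 2; 4 starts row 3. P = [[1, 2], [3], [4]].
Insert 5: appended to row 1. P = [[1, 2, 5], [3], [4]].
Insert 6: appended to row 1. P = [[1, 2, 5, 6], [3], [4]].

So P = [[1, 2, 5, 6], [3], [4]].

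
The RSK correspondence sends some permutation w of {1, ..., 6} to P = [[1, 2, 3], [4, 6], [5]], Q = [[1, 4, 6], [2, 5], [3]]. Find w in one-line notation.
5 4 1 6 2 3

Reverse the RSK construction: for i from n down to 1, find the cell of Q containing i, remove the entry at that cell from P, and reverse-bump it up through P; the value ejected from row 1 is w(i).

Step i=6: Q has 6 at row 1, column 3; remove that cell from P, ejecting 3. So w(6) = 3. P is now [[1, 2], [4, 6], [5]].
Step i=5: Q has 5 at row 2, column 2; remove 6 from row 2 of P and reverse-bump: 6 enters row 1 and ejects 2. So w(5) = 2. P is now [[1, 6], [4], [5]].
Step i=4: Q has 4 at row 1, column 2; remove that cell from P, ejecting 6. So w(4) = 6. P is now [[1], [4], [5]].
Step i=3: Q has 3 at row 3, column 1; remove 5 from row 3 of P and reverse-bump: 5 enters row 2 and ejects 4; 4 enters row 1 and ejects 1. So w(3) = 1. P is now [[4], [5]].
Step i=2: Q has 2 at row 2, column 1; remove 5 from row 2 of P and reverse-bump: 5 enters row 1 and ejects 4. So w(2) = 4. P is now [[5]].
Step i=1: Q has 1 at row 1, column 1; remove that cell from P, ejecting 5. So w(1) = 5. P is now [].

So w = 5 4 1 6 2 3.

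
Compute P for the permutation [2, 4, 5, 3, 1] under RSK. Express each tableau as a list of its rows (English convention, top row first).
P = [[1, 3, 5], [2], [4]]

Insert 2: appended to row 1. P = [[2]].
Insert 4: appended to row 1. P = [[2, 4]].
Insert 5: appended to row 1. P = [[2, 4, 5]].
Insert 3: 3 bumps 4 from row 1; 4 starts row 2. P = [[2, 3, 5], [4]].
Insert 1: 1 bumps 2 from row 1; 2 bumps 4 from row 2; 4 starts row 3. P = [[1, 3, 5], [2], [4]].

So P = [[1, 3, 5], [2], [4]].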